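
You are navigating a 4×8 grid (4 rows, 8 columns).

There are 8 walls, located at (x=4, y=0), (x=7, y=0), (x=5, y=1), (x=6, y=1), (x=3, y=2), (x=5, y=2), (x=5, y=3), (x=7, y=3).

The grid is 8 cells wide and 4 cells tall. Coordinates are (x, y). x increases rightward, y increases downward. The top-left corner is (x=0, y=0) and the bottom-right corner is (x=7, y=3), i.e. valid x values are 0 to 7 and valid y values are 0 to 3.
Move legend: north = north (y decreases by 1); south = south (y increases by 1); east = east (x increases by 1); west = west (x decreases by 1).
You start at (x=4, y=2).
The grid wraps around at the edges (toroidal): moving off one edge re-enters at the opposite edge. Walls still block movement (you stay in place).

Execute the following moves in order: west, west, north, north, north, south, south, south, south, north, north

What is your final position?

Start: (x=4, y=2)
  west (west): blocked, stay at (x=4, y=2)
  west (west): blocked, stay at (x=4, y=2)
  north (north): (x=4, y=2) -> (x=4, y=1)
  north (north): blocked, stay at (x=4, y=1)
  north (north): blocked, stay at (x=4, y=1)
  south (south): (x=4, y=1) -> (x=4, y=2)
  south (south): (x=4, y=2) -> (x=4, y=3)
  south (south): blocked, stay at (x=4, y=3)
  south (south): blocked, stay at (x=4, y=3)
  north (north): (x=4, y=3) -> (x=4, y=2)
  north (north): (x=4, y=2) -> (x=4, y=1)
Final: (x=4, y=1)

Answer: Final position: (x=4, y=1)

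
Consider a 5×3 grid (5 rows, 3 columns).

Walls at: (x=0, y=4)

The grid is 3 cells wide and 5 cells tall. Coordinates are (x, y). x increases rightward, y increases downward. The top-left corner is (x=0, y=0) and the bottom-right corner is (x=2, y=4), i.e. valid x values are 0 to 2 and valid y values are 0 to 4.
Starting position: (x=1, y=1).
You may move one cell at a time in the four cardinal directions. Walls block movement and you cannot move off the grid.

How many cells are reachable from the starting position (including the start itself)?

BFS flood-fill from (x=1, y=1):
  Distance 0: (x=1, y=1)
  Distance 1: (x=1, y=0), (x=0, y=1), (x=2, y=1), (x=1, y=2)
  Distance 2: (x=0, y=0), (x=2, y=0), (x=0, y=2), (x=2, y=2), (x=1, y=3)
  Distance 3: (x=0, y=3), (x=2, y=3), (x=1, y=4)
  Distance 4: (x=2, y=4)
Total reachable: 14 (grid has 14 open cells total)

Answer: Reachable cells: 14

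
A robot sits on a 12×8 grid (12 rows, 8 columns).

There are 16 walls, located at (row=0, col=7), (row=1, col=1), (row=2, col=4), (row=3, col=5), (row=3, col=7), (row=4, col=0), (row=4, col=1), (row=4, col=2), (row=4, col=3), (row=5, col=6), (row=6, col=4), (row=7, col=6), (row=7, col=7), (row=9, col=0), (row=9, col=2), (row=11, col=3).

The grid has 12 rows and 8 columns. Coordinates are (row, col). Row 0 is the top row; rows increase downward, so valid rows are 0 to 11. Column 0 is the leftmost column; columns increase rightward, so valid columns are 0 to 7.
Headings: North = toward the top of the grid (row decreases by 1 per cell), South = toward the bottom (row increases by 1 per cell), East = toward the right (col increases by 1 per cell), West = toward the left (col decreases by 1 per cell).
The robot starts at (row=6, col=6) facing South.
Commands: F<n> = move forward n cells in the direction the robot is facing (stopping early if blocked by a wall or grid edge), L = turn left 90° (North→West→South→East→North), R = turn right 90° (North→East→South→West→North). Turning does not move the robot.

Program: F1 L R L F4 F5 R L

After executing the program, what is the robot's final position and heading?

Start: (row=6, col=6), facing South
  F1: move forward 0/1 (blocked), now at (row=6, col=6)
  L: turn left, now facing East
  R: turn right, now facing South
  L: turn left, now facing East
  F4: move forward 1/4 (blocked), now at (row=6, col=7)
  F5: move forward 0/5 (blocked), now at (row=6, col=7)
  R: turn right, now facing South
  L: turn left, now facing East
Final: (row=6, col=7), facing East

Answer: Final position: (row=6, col=7), facing East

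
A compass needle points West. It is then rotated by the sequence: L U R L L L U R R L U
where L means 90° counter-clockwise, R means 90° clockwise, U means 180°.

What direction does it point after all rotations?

Answer: Final heading: West

Derivation:
Start: West
  L (left (90° counter-clockwise)) -> South
  U (U-turn (180°)) -> North
  R (right (90° clockwise)) -> East
  L (left (90° counter-clockwise)) -> North
  L (left (90° counter-clockwise)) -> West
  L (left (90° counter-clockwise)) -> South
  U (U-turn (180°)) -> North
  R (right (90° clockwise)) -> East
  R (right (90° clockwise)) -> South
  L (left (90° counter-clockwise)) -> East
  U (U-turn (180°)) -> West
Final: West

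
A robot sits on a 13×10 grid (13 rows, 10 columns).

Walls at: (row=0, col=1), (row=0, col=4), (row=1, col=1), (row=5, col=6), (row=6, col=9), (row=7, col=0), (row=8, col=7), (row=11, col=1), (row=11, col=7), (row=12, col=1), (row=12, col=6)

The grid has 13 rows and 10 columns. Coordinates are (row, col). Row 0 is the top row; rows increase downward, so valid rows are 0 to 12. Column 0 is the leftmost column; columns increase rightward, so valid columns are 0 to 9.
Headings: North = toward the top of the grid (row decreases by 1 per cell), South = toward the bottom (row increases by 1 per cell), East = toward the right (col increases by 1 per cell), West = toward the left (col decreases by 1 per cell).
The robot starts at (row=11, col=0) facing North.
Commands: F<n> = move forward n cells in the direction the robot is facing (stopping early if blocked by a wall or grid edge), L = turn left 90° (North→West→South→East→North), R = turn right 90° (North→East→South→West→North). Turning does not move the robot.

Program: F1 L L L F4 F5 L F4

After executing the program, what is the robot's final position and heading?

Start: (row=11, col=0), facing North
  F1: move forward 1, now at (row=10, col=0)
  L: turn left, now facing West
  L: turn left, now facing South
  L: turn left, now facing East
  F4: move forward 4, now at (row=10, col=4)
  F5: move forward 5, now at (row=10, col=9)
  L: turn left, now facing North
  F4: move forward 3/4 (blocked), now at (row=7, col=9)
Final: (row=7, col=9), facing North

Answer: Final position: (row=7, col=9), facing North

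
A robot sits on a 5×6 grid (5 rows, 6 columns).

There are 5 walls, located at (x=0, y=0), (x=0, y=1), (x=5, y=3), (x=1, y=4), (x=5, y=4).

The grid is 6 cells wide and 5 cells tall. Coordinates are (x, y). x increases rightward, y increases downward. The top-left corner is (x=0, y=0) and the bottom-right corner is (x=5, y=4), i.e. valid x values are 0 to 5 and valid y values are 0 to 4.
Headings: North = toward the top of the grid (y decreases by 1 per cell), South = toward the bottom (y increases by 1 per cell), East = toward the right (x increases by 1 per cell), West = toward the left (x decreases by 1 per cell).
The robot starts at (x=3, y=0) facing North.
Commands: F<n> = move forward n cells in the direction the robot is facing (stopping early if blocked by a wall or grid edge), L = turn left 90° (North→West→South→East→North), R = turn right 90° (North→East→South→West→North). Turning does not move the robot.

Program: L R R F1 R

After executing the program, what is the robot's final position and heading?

Answer: Final position: (x=4, y=0), facing South

Derivation:
Start: (x=3, y=0), facing North
  L: turn left, now facing West
  R: turn right, now facing North
  R: turn right, now facing East
  F1: move forward 1, now at (x=4, y=0)
  R: turn right, now facing South
Final: (x=4, y=0), facing South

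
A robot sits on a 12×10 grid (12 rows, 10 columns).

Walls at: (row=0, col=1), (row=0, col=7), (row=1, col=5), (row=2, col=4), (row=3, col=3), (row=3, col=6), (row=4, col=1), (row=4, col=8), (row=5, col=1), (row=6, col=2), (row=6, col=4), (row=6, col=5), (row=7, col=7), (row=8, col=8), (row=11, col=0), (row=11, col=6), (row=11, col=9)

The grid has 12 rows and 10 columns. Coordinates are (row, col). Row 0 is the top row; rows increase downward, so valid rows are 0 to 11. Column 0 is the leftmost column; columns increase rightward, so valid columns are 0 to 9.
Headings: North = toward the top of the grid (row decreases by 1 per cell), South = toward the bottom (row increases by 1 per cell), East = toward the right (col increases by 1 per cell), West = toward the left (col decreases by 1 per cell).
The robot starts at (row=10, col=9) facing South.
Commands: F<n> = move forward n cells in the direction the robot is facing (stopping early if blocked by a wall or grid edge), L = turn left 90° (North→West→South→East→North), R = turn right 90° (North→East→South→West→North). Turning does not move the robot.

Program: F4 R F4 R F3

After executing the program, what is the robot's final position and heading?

Start: (row=10, col=9), facing South
  F4: move forward 0/4 (blocked), now at (row=10, col=9)
  R: turn right, now facing West
  F4: move forward 4, now at (row=10, col=5)
  R: turn right, now facing North
  F3: move forward 3, now at (row=7, col=5)
Final: (row=7, col=5), facing North

Answer: Final position: (row=7, col=5), facing North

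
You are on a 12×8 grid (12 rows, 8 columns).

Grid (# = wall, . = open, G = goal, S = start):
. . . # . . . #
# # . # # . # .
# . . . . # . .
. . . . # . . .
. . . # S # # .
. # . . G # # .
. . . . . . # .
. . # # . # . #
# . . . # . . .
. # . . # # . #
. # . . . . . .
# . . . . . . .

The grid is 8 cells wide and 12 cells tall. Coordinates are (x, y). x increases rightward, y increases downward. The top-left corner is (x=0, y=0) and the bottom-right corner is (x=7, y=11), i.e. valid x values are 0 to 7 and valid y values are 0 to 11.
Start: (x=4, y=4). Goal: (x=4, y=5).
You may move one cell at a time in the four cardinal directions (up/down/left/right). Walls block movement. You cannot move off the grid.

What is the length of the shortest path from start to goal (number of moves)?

BFS from (x=4, y=4) until reaching (x=4, y=5):
  Distance 0: (x=4, y=4)
  Distance 1: (x=4, y=5)  <- goal reached here
One shortest path (1 moves): (x=4, y=4) -> (x=4, y=5)

Answer: Shortest path length: 1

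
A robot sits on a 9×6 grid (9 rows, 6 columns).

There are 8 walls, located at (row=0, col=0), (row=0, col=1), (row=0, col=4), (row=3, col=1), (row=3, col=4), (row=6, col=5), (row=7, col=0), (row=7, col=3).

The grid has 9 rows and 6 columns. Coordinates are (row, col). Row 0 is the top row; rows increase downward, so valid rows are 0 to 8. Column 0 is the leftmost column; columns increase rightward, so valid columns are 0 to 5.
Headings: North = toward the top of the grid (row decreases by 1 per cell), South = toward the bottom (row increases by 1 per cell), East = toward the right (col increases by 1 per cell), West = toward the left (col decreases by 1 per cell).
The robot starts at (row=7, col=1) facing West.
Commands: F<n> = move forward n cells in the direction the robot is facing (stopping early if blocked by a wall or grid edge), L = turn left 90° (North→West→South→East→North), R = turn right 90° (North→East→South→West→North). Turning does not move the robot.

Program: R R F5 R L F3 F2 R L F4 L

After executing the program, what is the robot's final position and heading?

Answer: Final position: (row=7, col=2), facing North

Derivation:
Start: (row=7, col=1), facing West
  R: turn right, now facing North
  R: turn right, now facing East
  F5: move forward 1/5 (blocked), now at (row=7, col=2)
  R: turn right, now facing South
  L: turn left, now facing East
  F3: move forward 0/3 (blocked), now at (row=7, col=2)
  F2: move forward 0/2 (blocked), now at (row=7, col=2)
  R: turn right, now facing South
  L: turn left, now facing East
  F4: move forward 0/4 (blocked), now at (row=7, col=2)
  L: turn left, now facing North
Final: (row=7, col=2), facing North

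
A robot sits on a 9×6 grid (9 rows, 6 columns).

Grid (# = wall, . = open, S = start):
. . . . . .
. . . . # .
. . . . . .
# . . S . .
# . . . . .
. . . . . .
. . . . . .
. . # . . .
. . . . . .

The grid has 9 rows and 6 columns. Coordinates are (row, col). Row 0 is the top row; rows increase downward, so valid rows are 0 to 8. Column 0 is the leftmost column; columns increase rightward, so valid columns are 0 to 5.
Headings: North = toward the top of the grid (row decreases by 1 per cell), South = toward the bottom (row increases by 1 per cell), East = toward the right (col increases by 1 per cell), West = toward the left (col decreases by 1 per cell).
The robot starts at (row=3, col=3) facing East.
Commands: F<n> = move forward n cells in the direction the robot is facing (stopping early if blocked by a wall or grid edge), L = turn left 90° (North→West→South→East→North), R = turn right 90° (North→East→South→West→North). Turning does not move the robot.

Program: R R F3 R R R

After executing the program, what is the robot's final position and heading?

Answer: Final position: (row=3, col=1), facing South

Derivation:
Start: (row=3, col=3), facing East
  R: turn right, now facing South
  R: turn right, now facing West
  F3: move forward 2/3 (blocked), now at (row=3, col=1)
  R: turn right, now facing North
  R: turn right, now facing East
  R: turn right, now facing South
Final: (row=3, col=1), facing South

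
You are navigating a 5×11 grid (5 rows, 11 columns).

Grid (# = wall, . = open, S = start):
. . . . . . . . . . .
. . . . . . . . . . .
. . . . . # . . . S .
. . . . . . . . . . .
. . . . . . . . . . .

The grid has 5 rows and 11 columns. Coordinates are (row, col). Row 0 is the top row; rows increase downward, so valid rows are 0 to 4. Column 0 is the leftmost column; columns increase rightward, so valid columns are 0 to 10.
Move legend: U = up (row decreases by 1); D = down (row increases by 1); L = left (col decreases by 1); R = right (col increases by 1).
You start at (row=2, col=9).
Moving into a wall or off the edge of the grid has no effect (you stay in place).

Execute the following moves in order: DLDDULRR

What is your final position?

Answer: Final position: (row=3, col=9)

Derivation:
Start: (row=2, col=9)
  D (down): (row=2, col=9) -> (row=3, col=9)
  L (left): (row=3, col=9) -> (row=3, col=8)
  D (down): (row=3, col=8) -> (row=4, col=8)
  D (down): blocked, stay at (row=4, col=8)
  U (up): (row=4, col=8) -> (row=3, col=8)
  L (left): (row=3, col=8) -> (row=3, col=7)
  R (right): (row=3, col=7) -> (row=3, col=8)
  R (right): (row=3, col=8) -> (row=3, col=9)
Final: (row=3, col=9)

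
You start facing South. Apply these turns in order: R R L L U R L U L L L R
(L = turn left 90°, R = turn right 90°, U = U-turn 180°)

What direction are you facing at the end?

Answer: Final heading: North

Derivation:
Start: South
  R (right (90° clockwise)) -> West
  R (right (90° clockwise)) -> North
  L (left (90° counter-clockwise)) -> West
  L (left (90° counter-clockwise)) -> South
  U (U-turn (180°)) -> North
  R (right (90° clockwise)) -> East
  L (left (90° counter-clockwise)) -> North
  U (U-turn (180°)) -> South
  L (left (90° counter-clockwise)) -> East
  L (left (90° counter-clockwise)) -> North
  L (left (90° counter-clockwise)) -> West
  R (right (90° clockwise)) -> North
Final: North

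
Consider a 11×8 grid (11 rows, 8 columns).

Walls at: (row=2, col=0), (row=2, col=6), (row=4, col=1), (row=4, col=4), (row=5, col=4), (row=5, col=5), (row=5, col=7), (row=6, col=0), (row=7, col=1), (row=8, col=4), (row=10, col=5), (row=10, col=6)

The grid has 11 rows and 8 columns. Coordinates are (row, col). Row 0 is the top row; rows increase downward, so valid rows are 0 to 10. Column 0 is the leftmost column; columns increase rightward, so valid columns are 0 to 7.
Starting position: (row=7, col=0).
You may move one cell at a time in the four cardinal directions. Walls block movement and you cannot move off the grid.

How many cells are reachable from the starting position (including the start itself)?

Answer: Reachable cells: 76

Derivation:
BFS flood-fill from (row=7, col=0):
  Distance 0: (row=7, col=0)
  Distance 1: (row=8, col=0)
  Distance 2: (row=8, col=1), (row=9, col=0)
  Distance 3: (row=8, col=2), (row=9, col=1), (row=10, col=0)
  Distance 4: (row=7, col=2), (row=8, col=3), (row=9, col=2), (row=10, col=1)
  Distance 5: (row=6, col=2), (row=7, col=3), (row=9, col=3), (row=10, col=2)
  Distance 6: (row=5, col=2), (row=6, col=1), (row=6, col=3), (row=7, col=4), (row=9, col=4), (row=10, col=3)
  Distance 7: (row=4, col=2), (row=5, col=1), (row=5, col=3), (row=6, col=4), (row=7, col=5), (row=9, col=5), (row=10, col=4)
  Distance 8: (row=3, col=2), (row=4, col=3), (row=5, col=0), (row=6, col=5), (row=7, col=6), (row=8, col=5), (row=9, col=6)
  Distance 9: (row=2, col=2), (row=3, col=1), (row=3, col=3), (row=4, col=0), (row=6, col=6), (row=7, col=7), (row=8, col=6), (row=9, col=7)
  Distance 10: (row=1, col=2), (row=2, col=1), (row=2, col=3), (row=3, col=0), (row=3, col=4), (row=5, col=6), (row=6, col=7), (row=8, col=7), (row=10, col=7)
  Distance 11: (row=0, col=2), (row=1, col=1), (row=1, col=3), (row=2, col=4), (row=3, col=5), (row=4, col=6)
  Distance 12: (row=0, col=1), (row=0, col=3), (row=1, col=0), (row=1, col=4), (row=2, col=5), (row=3, col=6), (row=4, col=5), (row=4, col=7)
  Distance 13: (row=0, col=0), (row=0, col=4), (row=1, col=5), (row=3, col=7)
  Distance 14: (row=0, col=5), (row=1, col=6), (row=2, col=7)
  Distance 15: (row=0, col=6), (row=1, col=7)
  Distance 16: (row=0, col=7)
Total reachable: 76 (grid has 76 open cells total)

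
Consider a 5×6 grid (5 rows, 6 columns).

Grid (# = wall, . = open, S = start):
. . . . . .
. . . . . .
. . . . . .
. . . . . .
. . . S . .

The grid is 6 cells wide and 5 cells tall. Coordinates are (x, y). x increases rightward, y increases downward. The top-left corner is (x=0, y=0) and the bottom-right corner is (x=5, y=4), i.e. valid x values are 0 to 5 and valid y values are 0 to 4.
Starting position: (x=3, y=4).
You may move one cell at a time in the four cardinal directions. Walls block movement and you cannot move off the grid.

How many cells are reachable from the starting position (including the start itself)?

Answer: Reachable cells: 30

Derivation:
BFS flood-fill from (x=3, y=4):
  Distance 0: (x=3, y=4)
  Distance 1: (x=3, y=3), (x=2, y=4), (x=4, y=4)
  Distance 2: (x=3, y=2), (x=2, y=3), (x=4, y=3), (x=1, y=4), (x=5, y=4)
  Distance 3: (x=3, y=1), (x=2, y=2), (x=4, y=2), (x=1, y=3), (x=5, y=3), (x=0, y=4)
  Distance 4: (x=3, y=0), (x=2, y=1), (x=4, y=1), (x=1, y=2), (x=5, y=2), (x=0, y=3)
  Distance 5: (x=2, y=0), (x=4, y=0), (x=1, y=1), (x=5, y=1), (x=0, y=2)
  Distance 6: (x=1, y=0), (x=5, y=0), (x=0, y=1)
  Distance 7: (x=0, y=0)
Total reachable: 30 (grid has 30 open cells total)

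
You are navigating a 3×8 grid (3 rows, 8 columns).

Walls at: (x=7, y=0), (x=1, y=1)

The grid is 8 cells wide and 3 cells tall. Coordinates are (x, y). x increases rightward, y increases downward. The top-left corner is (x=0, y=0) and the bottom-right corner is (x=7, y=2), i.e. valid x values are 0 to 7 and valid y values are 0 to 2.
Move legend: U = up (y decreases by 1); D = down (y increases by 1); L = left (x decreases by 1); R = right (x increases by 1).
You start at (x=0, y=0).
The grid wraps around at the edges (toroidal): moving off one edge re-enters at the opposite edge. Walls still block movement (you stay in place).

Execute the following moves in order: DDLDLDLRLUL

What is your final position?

Start: (x=0, y=0)
  D (down): (x=0, y=0) -> (x=0, y=1)
  D (down): (x=0, y=1) -> (x=0, y=2)
  L (left): (x=0, y=2) -> (x=7, y=2)
  D (down): blocked, stay at (x=7, y=2)
  L (left): (x=7, y=2) -> (x=6, y=2)
  D (down): (x=6, y=2) -> (x=6, y=0)
  L (left): (x=6, y=0) -> (x=5, y=0)
  R (right): (x=5, y=0) -> (x=6, y=0)
  L (left): (x=6, y=0) -> (x=5, y=0)
  U (up): (x=5, y=0) -> (x=5, y=2)
  L (left): (x=5, y=2) -> (x=4, y=2)
Final: (x=4, y=2)

Answer: Final position: (x=4, y=2)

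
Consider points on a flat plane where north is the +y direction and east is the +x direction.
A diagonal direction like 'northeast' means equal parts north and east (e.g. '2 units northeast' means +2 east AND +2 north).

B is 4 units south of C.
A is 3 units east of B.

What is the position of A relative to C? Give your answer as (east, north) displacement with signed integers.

Answer: A is at (east=3, north=-4) relative to C.

Derivation:
Place C at the origin (east=0, north=0).
  B is 4 units south of C: delta (east=+0, north=-4); B at (east=0, north=-4).
  A is 3 units east of B: delta (east=+3, north=+0); A at (east=3, north=-4).
Therefore A relative to C: (east=3, north=-4).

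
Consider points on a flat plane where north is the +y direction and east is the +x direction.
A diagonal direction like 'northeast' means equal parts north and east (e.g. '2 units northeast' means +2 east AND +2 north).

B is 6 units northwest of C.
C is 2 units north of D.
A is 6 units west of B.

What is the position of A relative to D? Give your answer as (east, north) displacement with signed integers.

Place D at the origin (east=0, north=0).
  C is 2 units north of D: delta (east=+0, north=+2); C at (east=0, north=2).
  B is 6 units northwest of C: delta (east=-6, north=+6); B at (east=-6, north=8).
  A is 6 units west of B: delta (east=-6, north=+0); A at (east=-12, north=8).
Therefore A relative to D: (east=-12, north=8).

Answer: A is at (east=-12, north=8) relative to D.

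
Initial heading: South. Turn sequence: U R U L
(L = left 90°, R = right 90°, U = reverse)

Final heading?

Start: South
  U (U-turn (180°)) -> North
  R (right (90° clockwise)) -> East
  U (U-turn (180°)) -> West
  L (left (90° counter-clockwise)) -> South
Final: South

Answer: Final heading: South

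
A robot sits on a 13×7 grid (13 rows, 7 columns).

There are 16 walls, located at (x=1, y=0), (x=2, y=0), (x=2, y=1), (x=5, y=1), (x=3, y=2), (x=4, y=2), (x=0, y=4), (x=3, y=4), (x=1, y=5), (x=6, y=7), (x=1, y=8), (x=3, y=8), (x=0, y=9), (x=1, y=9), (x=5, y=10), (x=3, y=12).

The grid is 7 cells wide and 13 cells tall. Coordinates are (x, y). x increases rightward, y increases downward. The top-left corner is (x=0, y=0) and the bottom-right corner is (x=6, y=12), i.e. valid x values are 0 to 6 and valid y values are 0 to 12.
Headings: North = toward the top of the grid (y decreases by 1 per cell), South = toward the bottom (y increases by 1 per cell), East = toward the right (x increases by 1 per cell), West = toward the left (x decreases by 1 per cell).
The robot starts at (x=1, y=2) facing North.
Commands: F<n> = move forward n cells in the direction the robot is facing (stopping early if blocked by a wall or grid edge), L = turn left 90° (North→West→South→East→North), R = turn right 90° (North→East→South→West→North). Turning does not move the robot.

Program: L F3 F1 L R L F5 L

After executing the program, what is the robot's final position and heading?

Start: (x=1, y=2), facing North
  L: turn left, now facing West
  F3: move forward 1/3 (blocked), now at (x=0, y=2)
  F1: move forward 0/1 (blocked), now at (x=0, y=2)
  L: turn left, now facing South
  R: turn right, now facing West
  L: turn left, now facing South
  F5: move forward 1/5 (blocked), now at (x=0, y=3)
  L: turn left, now facing East
Final: (x=0, y=3), facing East

Answer: Final position: (x=0, y=3), facing East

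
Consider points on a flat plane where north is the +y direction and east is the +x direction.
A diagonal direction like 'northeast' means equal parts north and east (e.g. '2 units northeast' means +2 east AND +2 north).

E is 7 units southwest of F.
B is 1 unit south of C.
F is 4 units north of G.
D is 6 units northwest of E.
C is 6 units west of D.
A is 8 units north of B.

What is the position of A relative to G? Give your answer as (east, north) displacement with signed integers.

Answer: A is at (east=-19, north=10) relative to G.

Derivation:
Place G at the origin (east=0, north=0).
  F is 4 units north of G: delta (east=+0, north=+4); F at (east=0, north=4).
  E is 7 units southwest of F: delta (east=-7, north=-7); E at (east=-7, north=-3).
  D is 6 units northwest of E: delta (east=-6, north=+6); D at (east=-13, north=3).
  C is 6 units west of D: delta (east=-6, north=+0); C at (east=-19, north=3).
  B is 1 unit south of C: delta (east=+0, north=-1); B at (east=-19, north=2).
  A is 8 units north of B: delta (east=+0, north=+8); A at (east=-19, north=10).
Therefore A relative to G: (east=-19, north=10).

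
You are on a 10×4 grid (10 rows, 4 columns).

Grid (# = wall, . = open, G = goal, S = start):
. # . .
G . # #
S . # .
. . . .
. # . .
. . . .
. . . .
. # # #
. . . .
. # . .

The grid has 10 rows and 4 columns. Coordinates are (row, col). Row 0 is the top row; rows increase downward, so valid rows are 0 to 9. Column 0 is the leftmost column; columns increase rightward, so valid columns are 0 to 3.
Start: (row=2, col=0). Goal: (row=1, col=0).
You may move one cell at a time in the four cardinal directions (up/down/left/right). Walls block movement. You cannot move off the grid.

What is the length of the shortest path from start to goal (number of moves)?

Answer: Shortest path length: 1

Derivation:
BFS from (row=2, col=0) until reaching (row=1, col=0):
  Distance 0: (row=2, col=0)
  Distance 1: (row=1, col=0), (row=2, col=1), (row=3, col=0)  <- goal reached here
One shortest path (1 moves): (row=2, col=0) -> (row=1, col=0)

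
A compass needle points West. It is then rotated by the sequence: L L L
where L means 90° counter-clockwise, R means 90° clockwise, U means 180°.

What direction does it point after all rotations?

Answer: Final heading: North

Derivation:
Start: West
  L (left (90° counter-clockwise)) -> South
  L (left (90° counter-clockwise)) -> East
  L (left (90° counter-clockwise)) -> North
Final: North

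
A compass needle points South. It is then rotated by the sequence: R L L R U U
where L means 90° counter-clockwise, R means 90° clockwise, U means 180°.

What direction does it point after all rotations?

Answer: Final heading: South

Derivation:
Start: South
  R (right (90° clockwise)) -> West
  L (left (90° counter-clockwise)) -> South
  L (left (90° counter-clockwise)) -> East
  R (right (90° clockwise)) -> South
  U (U-turn (180°)) -> North
  U (U-turn (180°)) -> South
Final: South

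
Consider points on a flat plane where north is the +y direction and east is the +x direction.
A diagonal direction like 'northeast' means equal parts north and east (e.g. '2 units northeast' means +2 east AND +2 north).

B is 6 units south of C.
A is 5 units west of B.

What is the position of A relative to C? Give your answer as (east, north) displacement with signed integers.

Place C at the origin (east=0, north=0).
  B is 6 units south of C: delta (east=+0, north=-6); B at (east=0, north=-6).
  A is 5 units west of B: delta (east=-5, north=+0); A at (east=-5, north=-6).
Therefore A relative to C: (east=-5, north=-6).

Answer: A is at (east=-5, north=-6) relative to C.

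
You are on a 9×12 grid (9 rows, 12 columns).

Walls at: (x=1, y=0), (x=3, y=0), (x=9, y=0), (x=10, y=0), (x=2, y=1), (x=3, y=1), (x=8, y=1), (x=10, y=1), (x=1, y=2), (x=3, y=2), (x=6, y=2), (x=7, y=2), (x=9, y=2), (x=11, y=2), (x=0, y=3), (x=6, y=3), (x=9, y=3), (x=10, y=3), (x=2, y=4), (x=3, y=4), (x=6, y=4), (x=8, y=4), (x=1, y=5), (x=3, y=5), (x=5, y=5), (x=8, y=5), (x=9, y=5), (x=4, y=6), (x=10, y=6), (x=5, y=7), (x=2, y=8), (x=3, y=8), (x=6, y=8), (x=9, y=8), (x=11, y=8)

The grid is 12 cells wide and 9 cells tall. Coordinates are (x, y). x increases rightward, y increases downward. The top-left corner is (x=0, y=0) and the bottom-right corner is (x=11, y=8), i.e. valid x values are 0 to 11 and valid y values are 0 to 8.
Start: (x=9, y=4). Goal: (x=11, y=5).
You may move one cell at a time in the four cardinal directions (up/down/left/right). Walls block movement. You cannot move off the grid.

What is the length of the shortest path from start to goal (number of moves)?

BFS from (x=9, y=4) until reaching (x=11, y=5):
  Distance 0: (x=9, y=4)
  Distance 1: (x=10, y=4)
  Distance 2: (x=11, y=4), (x=10, y=5)
  Distance 3: (x=11, y=3), (x=11, y=5)  <- goal reached here
One shortest path (3 moves): (x=9, y=4) -> (x=10, y=4) -> (x=11, y=4) -> (x=11, y=5)

Answer: Shortest path length: 3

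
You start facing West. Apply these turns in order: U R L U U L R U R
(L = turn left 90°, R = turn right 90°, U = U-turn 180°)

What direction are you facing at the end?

Answer: Final heading: North

Derivation:
Start: West
  U (U-turn (180°)) -> East
  R (right (90° clockwise)) -> South
  L (left (90° counter-clockwise)) -> East
  U (U-turn (180°)) -> West
  U (U-turn (180°)) -> East
  L (left (90° counter-clockwise)) -> North
  R (right (90° clockwise)) -> East
  U (U-turn (180°)) -> West
  R (right (90° clockwise)) -> North
Final: North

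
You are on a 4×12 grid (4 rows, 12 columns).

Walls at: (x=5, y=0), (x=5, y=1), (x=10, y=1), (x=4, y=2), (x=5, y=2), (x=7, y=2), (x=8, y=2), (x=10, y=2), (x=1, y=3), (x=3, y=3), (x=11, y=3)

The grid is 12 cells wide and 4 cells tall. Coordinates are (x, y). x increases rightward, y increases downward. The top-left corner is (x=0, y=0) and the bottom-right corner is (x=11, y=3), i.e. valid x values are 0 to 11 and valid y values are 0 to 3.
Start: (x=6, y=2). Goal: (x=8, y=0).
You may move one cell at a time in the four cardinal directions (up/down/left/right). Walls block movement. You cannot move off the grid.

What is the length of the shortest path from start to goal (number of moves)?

BFS from (x=6, y=2) until reaching (x=8, y=0):
  Distance 0: (x=6, y=2)
  Distance 1: (x=6, y=1), (x=6, y=3)
  Distance 2: (x=6, y=0), (x=7, y=1), (x=5, y=3), (x=7, y=3)
  Distance 3: (x=7, y=0), (x=8, y=1), (x=4, y=3), (x=8, y=3)
  Distance 4: (x=8, y=0), (x=9, y=1), (x=9, y=3)  <- goal reached here
One shortest path (4 moves): (x=6, y=2) -> (x=6, y=1) -> (x=7, y=1) -> (x=8, y=1) -> (x=8, y=0)

Answer: Shortest path length: 4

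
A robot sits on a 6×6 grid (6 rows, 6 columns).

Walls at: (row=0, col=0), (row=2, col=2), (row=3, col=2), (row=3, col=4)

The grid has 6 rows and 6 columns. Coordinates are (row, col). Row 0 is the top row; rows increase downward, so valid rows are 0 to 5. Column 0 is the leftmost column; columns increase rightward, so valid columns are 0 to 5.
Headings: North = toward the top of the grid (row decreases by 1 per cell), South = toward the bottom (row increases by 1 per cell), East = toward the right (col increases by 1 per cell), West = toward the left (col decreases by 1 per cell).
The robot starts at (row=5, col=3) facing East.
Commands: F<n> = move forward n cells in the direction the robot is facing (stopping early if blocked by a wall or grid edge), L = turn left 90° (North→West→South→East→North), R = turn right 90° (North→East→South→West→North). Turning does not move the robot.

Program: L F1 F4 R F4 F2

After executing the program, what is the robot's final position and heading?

Start: (row=5, col=3), facing East
  L: turn left, now facing North
  F1: move forward 1, now at (row=4, col=3)
  F4: move forward 4, now at (row=0, col=3)
  R: turn right, now facing East
  F4: move forward 2/4 (blocked), now at (row=0, col=5)
  F2: move forward 0/2 (blocked), now at (row=0, col=5)
Final: (row=0, col=5), facing East

Answer: Final position: (row=0, col=5), facing East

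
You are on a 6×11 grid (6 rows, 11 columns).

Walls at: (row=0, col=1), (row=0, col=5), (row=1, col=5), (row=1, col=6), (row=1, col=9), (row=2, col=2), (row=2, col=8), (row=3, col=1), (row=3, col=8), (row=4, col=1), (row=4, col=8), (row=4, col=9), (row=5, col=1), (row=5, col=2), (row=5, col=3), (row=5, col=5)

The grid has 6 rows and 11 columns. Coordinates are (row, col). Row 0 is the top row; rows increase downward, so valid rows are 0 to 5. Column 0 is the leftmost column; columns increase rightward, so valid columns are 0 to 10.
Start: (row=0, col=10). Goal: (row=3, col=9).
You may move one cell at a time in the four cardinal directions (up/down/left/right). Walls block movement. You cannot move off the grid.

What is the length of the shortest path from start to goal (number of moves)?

BFS from (row=0, col=10) until reaching (row=3, col=9):
  Distance 0: (row=0, col=10)
  Distance 1: (row=0, col=9), (row=1, col=10)
  Distance 2: (row=0, col=8), (row=2, col=10)
  Distance 3: (row=0, col=7), (row=1, col=8), (row=2, col=9), (row=3, col=10)
  Distance 4: (row=0, col=6), (row=1, col=7), (row=3, col=9), (row=4, col=10)  <- goal reached here
One shortest path (4 moves): (row=0, col=10) -> (row=1, col=10) -> (row=2, col=10) -> (row=2, col=9) -> (row=3, col=9)

Answer: Shortest path length: 4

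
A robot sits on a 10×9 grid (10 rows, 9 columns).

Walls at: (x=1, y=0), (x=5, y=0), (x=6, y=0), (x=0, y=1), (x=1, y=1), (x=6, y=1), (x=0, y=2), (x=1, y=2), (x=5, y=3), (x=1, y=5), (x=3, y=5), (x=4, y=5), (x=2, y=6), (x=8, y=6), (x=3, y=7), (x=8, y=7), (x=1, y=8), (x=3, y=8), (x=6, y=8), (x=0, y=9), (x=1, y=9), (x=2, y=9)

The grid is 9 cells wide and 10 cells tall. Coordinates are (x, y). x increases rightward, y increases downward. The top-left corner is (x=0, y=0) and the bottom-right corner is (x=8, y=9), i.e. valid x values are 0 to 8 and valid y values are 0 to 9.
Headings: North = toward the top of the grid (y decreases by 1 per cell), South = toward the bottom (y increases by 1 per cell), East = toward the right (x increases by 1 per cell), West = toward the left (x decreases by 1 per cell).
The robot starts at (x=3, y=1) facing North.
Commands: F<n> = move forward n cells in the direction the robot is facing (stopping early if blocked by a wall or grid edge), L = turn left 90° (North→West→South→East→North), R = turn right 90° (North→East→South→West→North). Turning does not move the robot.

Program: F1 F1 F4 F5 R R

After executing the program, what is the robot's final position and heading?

Answer: Final position: (x=3, y=0), facing South

Derivation:
Start: (x=3, y=1), facing North
  F1: move forward 1, now at (x=3, y=0)
  F1: move forward 0/1 (blocked), now at (x=3, y=0)
  F4: move forward 0/4 (blocked), now at (x=3, y=0)
  F5: move forward 0/5 (blocked), now at (x=3, y=0)
  R: turn right, now facing East
  R: turn right, now facing South
Final: (x=3, y=0), facing South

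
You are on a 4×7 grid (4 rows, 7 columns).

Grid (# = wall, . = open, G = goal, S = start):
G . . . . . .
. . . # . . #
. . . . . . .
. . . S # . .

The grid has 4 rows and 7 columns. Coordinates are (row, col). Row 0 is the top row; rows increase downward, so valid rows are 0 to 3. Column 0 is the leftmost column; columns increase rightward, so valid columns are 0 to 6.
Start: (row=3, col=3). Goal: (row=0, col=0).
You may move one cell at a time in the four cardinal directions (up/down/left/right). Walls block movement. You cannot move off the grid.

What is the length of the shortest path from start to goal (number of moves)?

BFS from (row=3, col=3) until reaching (row=0, col=0):
  Distance 0: (row=3, col=3)
  Distance 1: (row=2, col=3), (row=3, col=2)
  Distance 2: (row=2, col=2), (row=2, col=4), (row=3, col=1)
  Distance 3: (row=1, col=2), (row=1, col=4), (row=2, col=1), (row=2, col=5), (row=3, col=0)
  Distance 4: (row=0, col=2), (row=0, col=4), (row=1, col=1), (row=1, col=5), (row=2, col=0), (row=2, col=6), (row=3, col=5)
  Distance 5: (row=0, col=1), (row=0, col=3), (row=0, col=5), (row=1, col=0), (row=3, col=6)
  Distance 6: (row=0, col=0), (row=0, col=6)  <- goal reached here
One shortest path (6 moves): (row=3, col=3) -> (row=3, col=2) -> (row=3, col=1) -> (row=3, col=0) -> (row=2, col=0) -> (row=1, col=0) -> (row=0, col=0)

Answer: Shortest path length: 6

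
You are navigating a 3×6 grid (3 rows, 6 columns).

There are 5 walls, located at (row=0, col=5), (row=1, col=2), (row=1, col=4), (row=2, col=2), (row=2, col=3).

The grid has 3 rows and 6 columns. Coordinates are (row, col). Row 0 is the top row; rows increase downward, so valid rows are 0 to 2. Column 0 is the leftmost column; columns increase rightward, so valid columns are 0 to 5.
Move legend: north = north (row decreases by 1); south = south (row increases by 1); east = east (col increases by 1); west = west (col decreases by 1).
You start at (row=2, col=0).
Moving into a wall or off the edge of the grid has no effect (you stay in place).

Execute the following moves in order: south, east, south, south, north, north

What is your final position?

Answer: Final position: (row=0, col=1)

Derivation:
Start: (row=2, col=0)
  south (south): blocked, stay at (row=2, col=0)
  east (east): (row=2, col=0) -> (row=2, col=1)
  south (south): blocked, stay at (row=2, col=1)
  south (south): blocked, stay at (row=2, col=1)
  north (north): (row=2, col=1) -> (row=1, col=1)
  north (north): (row=1, col=1) -> (row=0, col=1)
Final: (row=0, col=1)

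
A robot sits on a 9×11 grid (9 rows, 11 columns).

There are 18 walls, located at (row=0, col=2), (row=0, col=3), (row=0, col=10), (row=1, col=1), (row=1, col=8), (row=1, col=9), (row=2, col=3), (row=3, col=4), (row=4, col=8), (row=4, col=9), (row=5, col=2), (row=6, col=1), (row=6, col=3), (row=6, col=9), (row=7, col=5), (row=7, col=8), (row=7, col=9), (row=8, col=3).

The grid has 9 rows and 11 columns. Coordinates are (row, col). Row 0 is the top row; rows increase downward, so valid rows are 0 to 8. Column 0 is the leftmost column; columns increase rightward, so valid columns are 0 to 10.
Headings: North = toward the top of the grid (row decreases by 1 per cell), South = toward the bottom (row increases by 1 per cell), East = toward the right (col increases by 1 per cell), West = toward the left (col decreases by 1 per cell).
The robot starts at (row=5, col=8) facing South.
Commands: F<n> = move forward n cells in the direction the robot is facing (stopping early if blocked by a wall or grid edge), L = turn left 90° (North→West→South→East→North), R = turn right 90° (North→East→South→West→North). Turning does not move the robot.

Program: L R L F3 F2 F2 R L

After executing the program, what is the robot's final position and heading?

Start: (row=5, col=8), facing South
  L: turn left, now facing East
  R: turn right, now facing South
  L: turn left, now facing East
  F3: move forward 2/3 (blocked), now at (row=5, col=10)
  F2: move forward 0/2 (blocked), now at (row=5, col=10)
  F2: move forward 0/2 (blocked), now at (row=5, col=10)
  R: turn right, now facing South
  L: turn left, now facing East
Final: (row=5, col=10), facing East

Answer: Final position: (row=5, col=10), facing East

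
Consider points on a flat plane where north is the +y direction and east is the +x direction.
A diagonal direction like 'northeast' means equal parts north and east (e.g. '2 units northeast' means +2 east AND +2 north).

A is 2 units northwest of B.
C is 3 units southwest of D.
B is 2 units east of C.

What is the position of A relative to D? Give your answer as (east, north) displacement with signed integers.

Answer: A is at (east=-3, north=-1) relative to D.

Derivation:
Place D at the origin (east=0, north=0).
  C is 3 units southwest of D: delta (east=-3, north=-3); C at (east=-3, north=-3).
  B is 2 units east of C: delta (east=+2, north=+0); B at (east=-1, north=-3).
  A is 2 units northwest of B: delta (east=-2, north=+2); A at (east=-3, north=-1).
Therefore A relative to D: (east=-3, north=-1).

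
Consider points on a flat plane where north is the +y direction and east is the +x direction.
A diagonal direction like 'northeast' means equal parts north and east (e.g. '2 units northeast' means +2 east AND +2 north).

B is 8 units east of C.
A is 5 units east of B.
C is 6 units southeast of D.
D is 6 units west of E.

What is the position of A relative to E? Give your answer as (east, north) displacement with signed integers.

Place E at the origin (east=0, north=0).
  D is 6 units west of E: delta (east=-6, north=+0); D at (east=-6, north=0).
  C is 6 units southeast of D: delta (east=+6, north=-6); C at (east=0, north=-6).
  B is 8 units east of C: delta (east=+8, north=+0); B at (east=8, north=-6).
  A is 5 units east of B: delta (east=+5, north=+0); A at (east=13, north=-6).
Therefore A relative to E: (east=13, north=-6).

Answer: A is at (east=13, north=-6) relative to E.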